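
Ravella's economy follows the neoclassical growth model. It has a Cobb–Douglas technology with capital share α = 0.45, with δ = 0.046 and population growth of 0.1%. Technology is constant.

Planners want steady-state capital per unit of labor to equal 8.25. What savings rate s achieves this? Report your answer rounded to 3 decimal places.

s ≈ 0.150

At the steady state, Δk = 0, so s·k^α = (n + δ)·k.
So s / (n + δ) = (k*)^(1−α) = 8.25^0.55 = 3.1919.
Therefore s = 3.1919 × (n + δ) = 3.1919 × 0.047 = 0.1500.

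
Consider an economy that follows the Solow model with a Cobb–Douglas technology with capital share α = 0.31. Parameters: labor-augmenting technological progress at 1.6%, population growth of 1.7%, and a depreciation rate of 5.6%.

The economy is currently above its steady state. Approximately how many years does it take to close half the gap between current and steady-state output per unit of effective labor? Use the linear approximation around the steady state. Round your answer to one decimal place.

about 11.3 years

Near the steady state the convergence rate is λ = (1 − α)(n + g + δ).
λ = (1 − 0.31) × 0.089 = 0.69 × 0.089 = 0.06141
Half-life = ln 2 / λ = 0.6931 / 0.06141 ≈ 11.29 years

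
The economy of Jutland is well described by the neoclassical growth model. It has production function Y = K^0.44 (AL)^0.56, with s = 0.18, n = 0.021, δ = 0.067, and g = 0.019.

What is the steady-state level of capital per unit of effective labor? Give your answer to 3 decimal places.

Steady state requires s·f(k) = (n + g + δ)·k, i.e. s·k^α = (n + g + δ)·k.
Dividing both sides by k: k^(1−α) = s / (n + g + δ).
k^0.56 = 0.18 / (0.021 + 0.019 + 0.067) = 0.18 / 0.107 = 1.6822
k* = 1.6822^(1/0.56) ≈ 2.5314

k* ≈ 2.531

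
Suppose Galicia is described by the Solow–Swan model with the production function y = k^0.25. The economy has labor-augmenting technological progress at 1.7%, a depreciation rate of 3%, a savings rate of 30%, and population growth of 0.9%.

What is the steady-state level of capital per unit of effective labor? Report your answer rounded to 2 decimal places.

At the steady state, Δk = 0, so s·k^α = (n + g + δ)·k.
Dividing both sides by k: k^(1−α) = s / (n + g + δ).
k^0.75 = 0.30 / (0.009 + 0.017 + 0.030) = 0.30 / 0.056 = 5.3571
k* = 5.3571^(1/0.75) ≈ 9.3736

k* ≈ 9.37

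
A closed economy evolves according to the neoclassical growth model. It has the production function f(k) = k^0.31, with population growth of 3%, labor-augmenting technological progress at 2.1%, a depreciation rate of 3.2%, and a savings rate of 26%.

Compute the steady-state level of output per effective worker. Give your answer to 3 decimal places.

In steady state, investment equals break-even investment: s·k^α = (n + g + δ)·k.
Dividing both sides by k: k^(1−α) = s / (n + g + δ).
k^0.69 = 0.26 / (0.030 + 0.021 + 0.032) = 0.26 / 0.083 = 3.1325
k* = 3.1325^(1/0.69) ≈ 5.2322
y* = (k*)^α = 5.2322^0.31 ≈ 1.6703

y* = 1.670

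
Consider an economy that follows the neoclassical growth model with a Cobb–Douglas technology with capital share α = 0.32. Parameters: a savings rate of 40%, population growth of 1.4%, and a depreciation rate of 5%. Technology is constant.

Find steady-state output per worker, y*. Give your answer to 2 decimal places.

y* = 2.37

Steady state requires s·f(k) = (n + δ)·k, i.e. s·k^α = (n + δ)·k.
Dividing both sides by k: k^(1−α) = s / (n + δ).
k^0.68 = 0.40 / (0.014 + 0.050) = 0.40 / 0.064 = 6.2500
k* = 6.2500^(1/0.68) ≈ 14.8051
y* = (k*)^α = 14.8051^0.32 ≈ 2.3688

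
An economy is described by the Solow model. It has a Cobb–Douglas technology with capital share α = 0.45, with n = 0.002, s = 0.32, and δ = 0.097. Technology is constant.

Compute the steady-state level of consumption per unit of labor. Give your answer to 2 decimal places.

Steady state requires s·f(k) = (n + δ)·k, i.e. s·k^α = (n + δ)·k.
Rearranging, k^(1−α) = s / (n + δ).
k^0.55 = 0.32 / (0.002 + 0.097) = 0.32 / 0.099 = 3.2323
k* = 3.2323^(1/0.55) ≈ 8.4408
y* = (k*)^α = 8.4408^0.45 ≈ 2.6114
c* = (1 − s)·y* = (1 − 0.32) × 2.6114 ≈ 1.7758

c* ≈ 1.78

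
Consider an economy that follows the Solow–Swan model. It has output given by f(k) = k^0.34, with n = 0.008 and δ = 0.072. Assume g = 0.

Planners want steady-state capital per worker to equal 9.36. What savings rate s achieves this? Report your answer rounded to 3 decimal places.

s ≈ 0.350

At the steady state, Δk = 0, so s·k^α = (n + δ)·k.
So s / (n + δ) = (k*)^(1−α) = 9.36^0.66 = 4.3756.
Therefore s = 4.3756 × (n + δ) = 4.3756 × 0.080 = 0.3500.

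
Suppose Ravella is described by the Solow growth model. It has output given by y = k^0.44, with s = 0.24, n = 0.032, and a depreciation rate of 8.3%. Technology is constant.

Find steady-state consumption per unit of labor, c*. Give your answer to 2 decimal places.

c* = 1.35

In steady state, investment equals break-even investment: s·k^α = (n + δ)·k.
Rearranging, k^(1−α) = s / (n + δ).
k^0.56 = 0.24 / (0.032 + 0.083) = 0.24 / 0.115 = 2.0870
k* = 2.0870^(1/0.56) ≈ 3.7203
y* = (k*)^α = 3.7203^0.44 ≈ 1.7826
c* = (1 − s)·y* = (1 − 0.24) × 1.7826 ≈ 1.3548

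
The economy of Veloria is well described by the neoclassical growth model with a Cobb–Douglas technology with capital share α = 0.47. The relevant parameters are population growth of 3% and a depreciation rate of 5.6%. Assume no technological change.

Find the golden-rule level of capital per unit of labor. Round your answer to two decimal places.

The golden rule sets f'(k) = n + δ, i.e. α·k^(α−1) = n + δ.
So k^(1−α) = α / (n + δ) = 0.47 / 0.086 = 5.4651.
k_gold = 5.4651^(1/0.53) ≈ 24.6431

k_gold ≈ 24.64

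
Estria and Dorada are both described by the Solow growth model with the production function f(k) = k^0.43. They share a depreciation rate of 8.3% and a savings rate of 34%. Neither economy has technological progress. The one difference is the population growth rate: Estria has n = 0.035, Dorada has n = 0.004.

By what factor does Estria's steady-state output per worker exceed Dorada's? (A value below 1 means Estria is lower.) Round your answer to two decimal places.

y*_E / y*_D ≈ 0.79

Steady-state y* = [s/(n + δ)]^(α/(1−α)), so the ratio is [ (s_E/(n + δ)_E) / (s_D/(n + δ)_D) ]^0.7544.
s_E/(n + δ)_E = 0.34/0.118 = 2.8814; s_D/(n + δ)_D = 0.34/0.087 = 3.9080.
Ratio = (2.8814/3.9080)^0.7544 = 0.7373^0.7544 ≈ 0.7946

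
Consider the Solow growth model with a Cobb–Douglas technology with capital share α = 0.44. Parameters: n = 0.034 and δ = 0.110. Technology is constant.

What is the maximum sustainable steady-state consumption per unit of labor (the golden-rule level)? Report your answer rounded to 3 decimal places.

c_gold ≈ 1.347

At the golden rule, f'(k) = n + δ, so α·k^(α−1) = n + δ and k_gold = (α/(n + δ))^(1/(1−α)).
k_gold = (0.44/0.144)^(1/0.56) = 3.0556^1.7857 ≈ 7.3491
c_gold = f(k_gold) − (n + δ)·k_gold = 2.4052 − 0.144×7.3491 ≈ 1.3469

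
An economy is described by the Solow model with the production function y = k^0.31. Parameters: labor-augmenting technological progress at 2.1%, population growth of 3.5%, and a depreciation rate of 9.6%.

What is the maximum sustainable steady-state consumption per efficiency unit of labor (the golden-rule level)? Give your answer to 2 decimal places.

c_gold ≈ 0.95

At the golden rule, f'(k) = n + g + δ, so α·k^(α−1) = n + g + δ and k_gold = (α/(n + g + δ))^(1/(1−α)).
k_gold = (0.31/0.152)^(1/0.69) = 2.0395^1.4493 ≈ 2.8093
c_gold = f(k_gold) − (n + g + δ)·k_gold = 1.3774 − 0.152×2.8093 ≈ 0.9504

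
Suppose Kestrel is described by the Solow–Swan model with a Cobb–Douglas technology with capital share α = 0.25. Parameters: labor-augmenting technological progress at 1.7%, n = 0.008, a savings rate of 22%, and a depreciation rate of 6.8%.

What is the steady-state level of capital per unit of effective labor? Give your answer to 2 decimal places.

k* ≈ 3.15

In steady state, investment equals break-even investment: s·k^α = (n + g + δ)·k.
Rearranging, k^(1−α) = s / (n + g + δ).
k^0.75 = 0.22 / (0.008 + 0.017 + 0.068) = 0.22 / 0.093 = 2.3656
k* = 2.3656^(1/0.75) ≈ 3.1520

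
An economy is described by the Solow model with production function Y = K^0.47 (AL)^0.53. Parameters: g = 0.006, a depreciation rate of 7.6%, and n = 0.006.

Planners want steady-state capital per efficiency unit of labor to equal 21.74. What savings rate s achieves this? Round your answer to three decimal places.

At the steady state, Δk = 0, so s·k^α = (n + g + δ)·k.
So s / (n + g + δ) = (k*)^(1−α) = 21.74^0.53 = 5.1138.
Therefore s = 5.1138 × (n + g + δ) = 5.1138 × 0.088 = 0.4500.

s ≈ 0.450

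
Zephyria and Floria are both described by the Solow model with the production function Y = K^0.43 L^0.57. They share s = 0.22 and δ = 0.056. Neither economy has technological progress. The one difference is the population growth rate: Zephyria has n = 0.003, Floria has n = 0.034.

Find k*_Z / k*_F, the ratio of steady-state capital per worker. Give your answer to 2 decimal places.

ratio ≈ 2.10

Steady-state k* = [s/(n + δ)]^(1/(1−α)), so the ratio is [ (s_Z/(n + δ)_Z) / (s_F/(n + δ)_F) ]^1.7544.
s_Z/(n + δ)_Z = 0.22/0.059 = 3.7288; s_F/(n + δ)_F = 0.22/0.090 = 2.4444.
Ratio = (3.7288/2.4444)^1.7544 = 1.5254^1.7544 ≈ 2.0976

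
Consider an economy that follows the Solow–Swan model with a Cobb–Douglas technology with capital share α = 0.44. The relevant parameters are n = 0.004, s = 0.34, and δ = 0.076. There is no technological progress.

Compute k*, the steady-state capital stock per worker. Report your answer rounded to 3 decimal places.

In steady state, investment equals break-even investment: s·k^α = (n + δ)·k.
Rearranging, k^(1−α) = s / (n + δ).
k^0.56 = 0.34 / (0.004 + 0.076) = 0.34 / 0.080 = 4.2500
k* = 4.2500^(1/0.56) ≈ 13.2472

k* = 13.247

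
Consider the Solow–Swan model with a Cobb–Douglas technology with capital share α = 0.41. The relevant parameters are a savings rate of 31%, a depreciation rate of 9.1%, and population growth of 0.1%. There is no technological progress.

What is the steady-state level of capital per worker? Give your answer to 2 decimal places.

k* ≈ 7.84

At the steady state, Δk = 0, so s·k^α = (n + δ)·k.
Rearranging, k^(1−α) = s / (n + δ).
k^0.59 = 0.31 / (0.001 + 0.091) = 0.31 / 0.092 = 3.3696
k* = 3.3696^(1/0.59) ≈ 7.8379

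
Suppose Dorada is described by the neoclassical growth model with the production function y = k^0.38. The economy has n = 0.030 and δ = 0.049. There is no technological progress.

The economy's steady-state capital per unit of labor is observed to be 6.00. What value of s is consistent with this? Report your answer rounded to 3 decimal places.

In steady state, investment equals break-even investment: s·k^α = (n + δ)·k.
So s / (n + δ) = (k*)^(1−α) = 6.00^0.62 = 3.0371.
Therefore s = 3.0371 × (n + δ) = 3.0371 × 0.079 = 0.2399.

s ≈ 0.240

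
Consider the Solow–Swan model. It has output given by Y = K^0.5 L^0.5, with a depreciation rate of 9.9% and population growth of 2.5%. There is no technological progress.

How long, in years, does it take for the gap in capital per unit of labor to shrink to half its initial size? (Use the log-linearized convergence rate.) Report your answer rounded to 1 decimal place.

Near the steady state the convergence rate is λ = (1 − α)(n + δ).
λ = (1 − 0.5) × 0.124 = 0.5 × 0.124 = 0.0620
Half-life = ln 2 / λ = 0.6931 / 0.0620 ≈ 11.18 years

about 11.2 years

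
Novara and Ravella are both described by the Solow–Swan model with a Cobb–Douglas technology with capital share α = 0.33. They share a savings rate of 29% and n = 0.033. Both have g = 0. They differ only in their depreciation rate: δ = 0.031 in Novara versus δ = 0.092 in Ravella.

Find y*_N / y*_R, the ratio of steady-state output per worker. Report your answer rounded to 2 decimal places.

y*_N / y*_R ≈ 1.39

Steady-state y* = [s/(n + δ)]^(α/(1−α)), so the ratio is [ (s_N/(n + δ)_N) / (s_R/(n + δ)_R) ]^0.4925.
s_N/(n + δ)_N = 0.29/0.064 = 4.5313; s_R/(n + δ)_R = 0.29/0.125 = 2.3200.
Ratio = (4.5313/2.3200)^0.4925 = 1.9531^0.4925 ≈ 1.3905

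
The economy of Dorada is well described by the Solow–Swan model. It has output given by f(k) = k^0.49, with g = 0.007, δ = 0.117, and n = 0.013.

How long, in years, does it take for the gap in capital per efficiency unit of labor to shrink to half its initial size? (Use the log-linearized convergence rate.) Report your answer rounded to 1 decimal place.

about 9.9 years

Near the steady state the convergence rate is λ = (1 − α)(n + g + δ).
λ = (1 − 0.49) × 0.137 = 0.51 × 0.137 = 0.06987
Half-life = ln 2 / λ = 0.6931 / 0.06987 ≈ 9.92 years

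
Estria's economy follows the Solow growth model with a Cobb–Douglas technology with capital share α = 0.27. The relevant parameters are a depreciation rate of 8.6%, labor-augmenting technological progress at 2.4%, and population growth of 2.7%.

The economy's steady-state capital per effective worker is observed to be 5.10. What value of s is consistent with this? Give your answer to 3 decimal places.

In steady state, investment equals break-even investment: s·k^α = (n + g + δ)·k.
So s / (n + g + δ) = (k*)^(1−α) = 5.10^0.73 = 3.2849.
Therefore s = 3.2849 × (n + g + δ) = 3.2849 × 0.137 = 0.4500.

s ≈ 0.450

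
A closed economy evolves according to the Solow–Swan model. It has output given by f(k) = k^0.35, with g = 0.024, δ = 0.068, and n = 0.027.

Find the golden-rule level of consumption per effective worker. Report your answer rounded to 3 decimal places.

c_gold ≈ 1.162

At the golden rule, f'(k) = n + g + δ, so α·k^(α−1) = n + g + δ and k_gold = (α/(n + g + δ))^(1/(1−α)).
k_gold = (0.35/0.119)^(1/0.65) = 2.9412^1.5385 ≈ 5.2581
c_gold = f(k_gold) − (n + g + δ)·k_gold = 1.7877 − 0.119×5.2581 ≈ 1.1620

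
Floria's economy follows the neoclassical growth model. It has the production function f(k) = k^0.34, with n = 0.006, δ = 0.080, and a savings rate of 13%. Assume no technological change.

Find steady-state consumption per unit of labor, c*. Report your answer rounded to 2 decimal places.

At the steady state, Δk = 0, so s·k^α = (n + δ)·k.
Dividing both sides by k: k^(1−α) = s / (n + δ).
k^0.66 = 0.13 / (0.006 + 0.080) = 0.13 / 0.086 = 1.5116
k* = 1.5116^(1/0.66) ≈ 1.8701
y* = (k*)^α = 1.8701^0.34 ≈ 1.2372
c* = (1 − s)·y* = (1 − 0.13) × 1.2372 ≈ 1.0764

c* = 1.08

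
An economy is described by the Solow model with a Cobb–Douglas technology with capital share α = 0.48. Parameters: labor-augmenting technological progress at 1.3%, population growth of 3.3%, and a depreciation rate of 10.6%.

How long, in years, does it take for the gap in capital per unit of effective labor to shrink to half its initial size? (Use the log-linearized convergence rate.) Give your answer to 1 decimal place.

about 8.8 years

Near the steady state the convergence rate is λ = (1 − α)(n + g + δ).
λ = (1 − 0.48) × 0.152 = 0.52 × 0.152 = 0.07904
Half-life = ln 2 / λ = 0.6931 / 0.07904 ≈ 8.77 years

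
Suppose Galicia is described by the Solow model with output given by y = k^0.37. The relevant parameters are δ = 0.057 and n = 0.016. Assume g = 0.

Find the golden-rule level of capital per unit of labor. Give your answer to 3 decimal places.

The golden rule sets f'(k) = n + δ, i.e. α·k^(α−1) = n + δ.
So k^(1−α) = α / (n + δ) = 0.37 / 0.073 = 5.0685.
k_gold = 5.0685^(1/0.63) ≈ 13.1479

k_gold ≈ 13.148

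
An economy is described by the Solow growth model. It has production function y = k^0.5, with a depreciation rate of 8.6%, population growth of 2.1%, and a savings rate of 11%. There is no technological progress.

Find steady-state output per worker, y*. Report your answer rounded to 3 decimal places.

y* ≈ 1.028

Steady state requires s·f(k) = (n + δ)·k, i.e. s·k^α = (n + δ)·k.
Dividing both sides by k: k^(1−α) = s / (n + δ).
k^0.5 = 0.11 / (0.021 + 0.086) = 0.11 / 0.107 = 1.0280
k* = 1.0280^(1/0.5) ≈ 1.0568
y* = (k*)^α = 1.0568^0.5 ≈ 1.0280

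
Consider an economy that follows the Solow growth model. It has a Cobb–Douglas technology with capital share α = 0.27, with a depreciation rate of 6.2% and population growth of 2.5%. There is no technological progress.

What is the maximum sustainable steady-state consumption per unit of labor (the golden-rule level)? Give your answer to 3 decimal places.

c_gold ≈ 1.110

At the golden rule, f'(k) = n + δ, so α·k^(α−1) = n + δ and k_gold = (α/(n + δ))^(1/(1−α)).
k_gold = (0.27/0.087)^(1/0.73) = 3.1034^1.3699 ≈ 4.7181
c_gold = f(k_gold) − (n + δ)·k_gold = 1.5203 − 0.087×4.7181 ≈ 1.1098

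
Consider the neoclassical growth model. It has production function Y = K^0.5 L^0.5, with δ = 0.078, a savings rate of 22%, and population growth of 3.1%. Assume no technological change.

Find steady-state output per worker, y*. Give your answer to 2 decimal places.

In steady state, investment equals break-even investment: s·k^α = (n + δ)·k.
Rearranging, k^(1−α) = s / (n + δ).
k^0.5 = 0.22 / (0.031 + 0.078) = 0.22 / 0.109 = 2.0183
k* = 2.0183^(1/0.5) ≈ 4.0735
y* = (k*)^α = 4.0735^0.5 ≈ 2.0183

y* ≈ 2.02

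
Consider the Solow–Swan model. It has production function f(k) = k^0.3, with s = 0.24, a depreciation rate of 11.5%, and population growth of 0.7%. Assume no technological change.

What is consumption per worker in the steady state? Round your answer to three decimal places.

Steady state requires s·f(k) = (n + δ)·k, i.e. s·k^α = (n + δ)·k.
Dividing both sides by k: k^(1−α) = s / (n + δ).
k^0.7 = 0.24 / (0.007 + 0.115) = 0.24 / 0.122 = 1.9672
k* = 1.9672^(1/0.7) ≈ 2.6290
y* = (k*)^α = 2.6290^0.3 ≈ 1.3364
c* = (1 − s)·y* = (1 − 0.24) × 1.3364 ≈ 1.0157

c* ≈ 1.016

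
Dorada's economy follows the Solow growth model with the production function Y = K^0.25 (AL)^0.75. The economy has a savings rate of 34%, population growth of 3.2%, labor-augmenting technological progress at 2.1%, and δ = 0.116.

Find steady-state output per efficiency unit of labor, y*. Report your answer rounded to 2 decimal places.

y* = 1.26

Steady state requires s·f(k) = (n + g + δ)·k, i.e. s·k^α = (n + g + δ)·k.
Rearranging, k^(1−α) = s / (n + g + δ).
k^0.75 = 0.34 / (0.032 + 0.021 + 0.116) = 0.34 / 0.169 = 2.0118
k* = 2.0118^(1/0.75) ≈ 2.5397
y* = (k*)^α = 2.5397^0.25 ≈ 1.2624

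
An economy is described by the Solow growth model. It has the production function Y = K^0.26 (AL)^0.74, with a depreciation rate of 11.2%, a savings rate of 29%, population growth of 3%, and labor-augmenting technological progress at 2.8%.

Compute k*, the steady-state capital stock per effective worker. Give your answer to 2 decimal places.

k* = 2.06

In steady state, investment equals break-even investment: s·k^α = (n + g + δ)·k.
Dividing both sides by k: k^(1−α) = s / (n + g + δ).
k^0.74 = 0.29 / (0.030 + 0.028 + 0.112) = 0.29 / 0.170 = 1.7059
k* = 1.7059^(1/0.74) ≈ 2.0580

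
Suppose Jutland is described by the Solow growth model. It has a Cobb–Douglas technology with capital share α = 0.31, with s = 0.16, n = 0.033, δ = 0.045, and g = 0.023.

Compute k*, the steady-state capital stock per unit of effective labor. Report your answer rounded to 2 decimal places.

k* = 1.95

At the steady state, Δk = 0, so s·k^α = (n + g + δ)·k.
Rearranging, k^(1−α) = s / (n + g + δ).
k^0.69 = 0.16 / (0.033 + 0.023 + 0.045) = 0.16 / 0.101 = 1.5842
k* = 1.5842^(1/0.69) ≈ 1.9480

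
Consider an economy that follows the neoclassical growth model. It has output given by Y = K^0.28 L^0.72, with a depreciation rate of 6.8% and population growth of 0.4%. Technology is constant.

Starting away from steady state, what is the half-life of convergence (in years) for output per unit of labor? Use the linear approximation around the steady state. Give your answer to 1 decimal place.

Near the steady state the convergence rate is λ = (1 − α)(n + δ).
λ = (1 − 0.28) × 0.072 = 0.72 × 0.072 = 0.05184
Half-life = ln 2 / λ = 0.6931 / 0.05184 ≈ 13.37 years

about 13.4 years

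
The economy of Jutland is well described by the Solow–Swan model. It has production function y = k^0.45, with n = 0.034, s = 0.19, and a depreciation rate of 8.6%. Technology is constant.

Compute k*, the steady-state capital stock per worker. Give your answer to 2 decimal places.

k* ≈ 2.31

At the steady state, Δk = 0, so s·k^α = (n + δ)·k.
Dividing both sides by k: k^(1−α) = s / (n + δ).
k^0.55 = 0.19 / (0.034 + 0.086) = 0.19 / 0.120 = 1.5833
k* = 1.5833^(1/0.55) ≈ 2.3059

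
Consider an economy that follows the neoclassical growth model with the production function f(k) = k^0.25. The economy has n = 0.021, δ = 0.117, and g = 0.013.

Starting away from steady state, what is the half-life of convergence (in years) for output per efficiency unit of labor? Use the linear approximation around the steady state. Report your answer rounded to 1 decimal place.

about 6.1 years

Near the steady state the convergence rate is λ = (1 − α)(n + g + δ).
λ = (1 − 0.25) × 0.151 = 0.75 × 0.151 = 0.11325
Half-life = ln 2 / λ = 0.6931 / 0.11325 ≈ 6.12 years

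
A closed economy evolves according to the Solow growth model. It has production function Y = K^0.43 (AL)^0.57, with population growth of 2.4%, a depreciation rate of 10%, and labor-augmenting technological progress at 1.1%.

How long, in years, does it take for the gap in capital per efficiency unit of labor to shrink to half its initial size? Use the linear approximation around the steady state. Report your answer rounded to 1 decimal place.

Near the steady state the convergence rate is λ = (1 − α)(n + g + δ).
λ = (1 − 0.43) × 0.135 = 0.57 × 0.135 = 0.07695
Half-life = ln 2 / λ = 0.6931 / 0.07695 ≈ 9.01 years

half-life ≈ 9.0 years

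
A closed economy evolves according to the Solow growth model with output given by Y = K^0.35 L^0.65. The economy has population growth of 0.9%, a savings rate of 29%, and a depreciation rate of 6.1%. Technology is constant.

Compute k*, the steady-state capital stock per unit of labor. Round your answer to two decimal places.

At the steady state, Δk = 0, so s·k^α = (n + δ)·k.
Rearranging, k^(1−α) = s / (n + δ).
k^0.65 = 0.29 / (0.009 + 0.061) = 0.29 / 0.070 = 4.1429
k* = 4.1429^(1/0.65) ≈ 8.9063

k* = 8.91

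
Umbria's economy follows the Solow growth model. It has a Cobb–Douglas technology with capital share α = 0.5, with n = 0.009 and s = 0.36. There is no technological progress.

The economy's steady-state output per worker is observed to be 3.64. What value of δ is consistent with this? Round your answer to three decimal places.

In steady state, investment equals break-even investment: s·k^α = (n + δ)·k.
Since y* = [s/(n + δ)]^(α/(1−α)), we have s/(n + δ) = (y*)^((1−α)/α) = 3.64^1 = 3.6400.
Therefore n + δ = s / 3.6400 = 0.36 / 3.6400 = 0.0989, so δ = 0.0989 − 0.009 = 0.0899.

δ ≈ 0.090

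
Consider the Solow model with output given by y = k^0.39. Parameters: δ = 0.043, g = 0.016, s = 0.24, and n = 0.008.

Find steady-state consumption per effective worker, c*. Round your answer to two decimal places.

c* ≈ 1.72

Steady state requires s·f(k) = (n + g + δ)·k, i.e. s·k^α = (n + g + δ)·k.
Dividing both sides by k: k^(1−α) = s / (n + g + δ).
k^0.61 = 0.24 / (0.008 + 0.016 + 0.043) = 0.24 / 0.067 = 3.5821
k* = 3.5821^(1/0.61) ≈ 8.0988
y* = (k*)^α = 8.0988^0.39 ≈ 2.2609
c* = (1 − s)·y* = (1 − 0.24) × 2.2609 ≈ 1.7183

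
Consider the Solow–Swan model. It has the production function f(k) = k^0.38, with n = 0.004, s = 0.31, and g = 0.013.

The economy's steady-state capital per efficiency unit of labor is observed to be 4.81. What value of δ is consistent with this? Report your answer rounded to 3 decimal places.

δ ≈ 0.100

In steady state, investment equals break-even investment: s·k^α = (n + g + δ)·k.
So s / (n + g + δ) = (k*)^(1−α) = 4.81^0.62 = 2.6481.
Therefore n + g + δ = s / 2.6481 = 0.31 / 2.6481 = 0.1171, so δ = 0.1171 − 0.017 = 0.1001.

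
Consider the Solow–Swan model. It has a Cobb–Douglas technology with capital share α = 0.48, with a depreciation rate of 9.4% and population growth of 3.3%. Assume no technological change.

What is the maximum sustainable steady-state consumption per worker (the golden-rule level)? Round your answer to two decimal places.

c_gold ≈ 1.77

At the golden rule, f'(k) = n + δ, so α·k^(α−1) = n + δ and k_gold = (α/(n + δ))^(1/(1−α)).
k_gold = (0.48/0.127)^(1/0.52) = 3.7795^1.9231 ≈ 12.8963
c_gold = f(k_gold) − (n + δ)·k_gold = 3.4121 − 0.127×12.8963 ≈ 1.7743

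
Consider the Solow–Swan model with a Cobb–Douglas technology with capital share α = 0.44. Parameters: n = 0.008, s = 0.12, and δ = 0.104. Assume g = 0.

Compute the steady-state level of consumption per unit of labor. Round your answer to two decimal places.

At the steady state, Δk = 0, so s·k^α = (n + δ)·k.
Dividing both sides by k: k^(1−α) = s / (n + δ).
k^0.56 = 0.12 / (0.008 + 0.104) = 0.12 / 0.112 = 1.0714
k* = 1.0714^(1/0.56) ≈ 1.1311
y* = (k*)^α = 1.1311^0.44 ≈ 1.0557
c* = (1 − s)·y* = (1 − 0.12) × 1.0557 ≈ 0.9290

c* ≈ 0.93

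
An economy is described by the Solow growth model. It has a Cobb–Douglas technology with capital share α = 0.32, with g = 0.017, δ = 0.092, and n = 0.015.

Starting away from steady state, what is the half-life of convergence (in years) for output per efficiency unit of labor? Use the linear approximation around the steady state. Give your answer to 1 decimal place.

t_½ ≈ 8.2 years

Near the steady state the convergence rate is λ = (1 − α)(n + g + δ).
λ = (1 − 0.32) × 0.124 = 0.68 × 0.124 = 0.08432
Half-life = ln 2 / λ = 0.6931 / 0.08432 ≈ 8.22 years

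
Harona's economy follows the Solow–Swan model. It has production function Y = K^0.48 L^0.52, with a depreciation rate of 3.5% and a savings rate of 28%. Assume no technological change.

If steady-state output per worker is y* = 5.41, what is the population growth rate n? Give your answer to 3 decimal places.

Steady state requires s·f(k) = (n + δ)·k, i.e. s·k^α = (n + δ)·k.
Since y* = [s/(n + δ)]^(α/(1−α)), we have s/(n + δ) = (y*)^((1−α)/α) = 5.41^1.0833 = 6.2269.
Therefore n + δ = s / 6.2269 = 0.28 / 6.2269 = 0.0450, so n = 0.0450 − 0.035 = 0.0100.

n ≈ 0.010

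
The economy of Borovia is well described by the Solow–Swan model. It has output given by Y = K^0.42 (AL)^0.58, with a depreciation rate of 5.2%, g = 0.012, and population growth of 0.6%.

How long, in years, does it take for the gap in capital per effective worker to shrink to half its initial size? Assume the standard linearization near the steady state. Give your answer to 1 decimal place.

Near the steady state the convergence rate is λ = (1 − α)(n + g + δ).
λ = (1 − 0.42) × 0.070 = 0.58 × 0.070 = 0.0406
Half-life = ln 2 / λ = 0.6931 / 0.0406 ≈ 17.07 years

t_½ ≈ 17.1 years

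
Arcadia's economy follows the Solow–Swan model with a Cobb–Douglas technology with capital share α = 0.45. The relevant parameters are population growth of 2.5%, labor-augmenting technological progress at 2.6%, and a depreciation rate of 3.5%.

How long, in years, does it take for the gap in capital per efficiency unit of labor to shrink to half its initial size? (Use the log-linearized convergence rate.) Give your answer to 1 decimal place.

half-life ≈ 14.7 years

Near the steady state the convergence rate is λ = (1 − α)(n + g + δ).
λ = (1 − 0.45) × 0.086 = 0.55 × 0.086 = 0.0473
Half-life = ln 2 / λ = 0.6931 / 0.0473 ≈ 14.65 years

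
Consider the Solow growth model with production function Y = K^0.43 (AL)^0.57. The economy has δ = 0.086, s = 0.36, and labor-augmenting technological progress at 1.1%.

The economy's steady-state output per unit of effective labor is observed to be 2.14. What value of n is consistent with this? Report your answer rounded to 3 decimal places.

n ≈ 0.034

At the steady state, Δk = 0, so s·k^α = (n + g + δ)·k.
Since y* = [s/(n + g + δ)]^(α/(1−α)), we have s/(n + g + δ) = (y*)^((1−α)/α) = 2.14^1.3256 = 2.7416.
Therefore n + g + δ = s / 2.7416 = 0.36 / 2.7416 = 0.1313, so n = 0.1313 − 0.097 = 0.0343.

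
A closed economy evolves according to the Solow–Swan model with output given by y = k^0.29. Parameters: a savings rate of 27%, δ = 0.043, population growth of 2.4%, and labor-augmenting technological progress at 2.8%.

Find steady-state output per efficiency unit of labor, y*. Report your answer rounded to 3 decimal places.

Steady state requires s·f(k) = (n + g + δ)·k, i.e. s·k^α = (n + g + δ)·k.
Rearranging, k^(1−α) = s / (n + g + δ).
k^0.71 = 0.27 / (0.024 + 0.028 + 0.043) = 0.27 / 0.095 = 2.8421
k* = 2.8421^(1/0.71) ≈ 4.3544
y* = (k*)^α = 4.3544^0.29 ≈ 1.5321

y* = 1.532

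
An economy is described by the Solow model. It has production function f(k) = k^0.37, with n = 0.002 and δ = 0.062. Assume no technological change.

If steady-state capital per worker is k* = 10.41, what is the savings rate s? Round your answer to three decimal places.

Steady state requires s·f(k) = (n + δ)·k, i.e. s·k^α = (n + δ)·k.
So s / (n + δ) = (k*)^(1−α) = 10.41^0.63 = 4.3752.
Therefore s = 4.3752 × (n + δ) = 4.3752 × 0.064 = 0.2800.

s ≈ 0.280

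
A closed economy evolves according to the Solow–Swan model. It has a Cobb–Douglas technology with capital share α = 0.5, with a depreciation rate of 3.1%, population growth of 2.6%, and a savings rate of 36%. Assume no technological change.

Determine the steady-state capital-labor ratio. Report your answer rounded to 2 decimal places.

In steady state, investment equals break-even investment: s·k^α = (n + δ)·k.
Dividing both sides by k: k^(1−α) = s / (n + δ).
k^0.5 = 0.36 / (0.026 + 0.031) = 0.36 / 0.057 = 6.3158
k* = 6.3158^(1/0.5) ≈ 39.8893

k* = 39.89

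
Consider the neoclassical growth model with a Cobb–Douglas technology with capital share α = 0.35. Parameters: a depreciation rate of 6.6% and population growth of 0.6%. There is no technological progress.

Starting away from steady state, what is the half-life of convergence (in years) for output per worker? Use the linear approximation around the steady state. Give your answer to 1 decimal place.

about 14.8 years

Near the steady state the convergence rate is λ = (1 − α)(n + δ).
λ = (1 − 0.35) × 0.072 = 0.65 × 0.072 = 0.0468
Half-life = ln 2 / λ = 0.6931 / 0.0468 ≈ 14.81 years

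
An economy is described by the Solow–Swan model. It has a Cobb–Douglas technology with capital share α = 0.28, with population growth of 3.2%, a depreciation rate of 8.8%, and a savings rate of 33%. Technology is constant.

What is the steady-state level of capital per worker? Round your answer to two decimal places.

k* = 4.08

Steady state requires s·f(k) = (n + δ)·k, i.e. s·k^α = (n + δ)·k.
Dividing both sides by k: k^(1−α) = s / (n + δ).
k^0.72 = 0.33 / (0.032 + 0.088) = 0.33 / 0.120 = 2.7500
k* = 2.7500^(1/0.72) ≈ 4.0755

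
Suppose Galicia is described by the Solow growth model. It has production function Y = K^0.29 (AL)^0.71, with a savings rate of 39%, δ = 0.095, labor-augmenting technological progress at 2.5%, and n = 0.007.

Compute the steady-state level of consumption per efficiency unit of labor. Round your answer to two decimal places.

c* = 0.96

In steady state, investment equals break-even investment: s·k^α = (n + g + δ)·k.
Dividing both sides by k: k^(1−α) = s / (n + g + δ).
k^0.71 = 0.39 / (0.007 + 0.025 + 0.095) = 0.39 / 0.127 = 3.0709
k* = 3.0709^(1/0.71) ≈ 4.8561
y* = (k*)^α = 4.8561^0.29 ≈ 1.5813
c* = (1 − s)·y* = (1 − 0.39) × 1.5813 ≈ 0.9646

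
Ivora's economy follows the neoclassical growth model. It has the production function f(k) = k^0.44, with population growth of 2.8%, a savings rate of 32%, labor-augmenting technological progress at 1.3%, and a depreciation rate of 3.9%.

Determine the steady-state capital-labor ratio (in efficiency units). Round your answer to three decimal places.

k* ≈ 11.888

At the steady state, Δk = 0, so s·k^α = (n + g + δ)·k.
Rearranging, k^(1−α) = s / (n + g + δ).
k^0.56 = 0.32 / (0.028 + 0.013 + 0.039) = 0.32 / 0.080 = 4.0000
k* = 4.0000^(1/0.56) ≈ 11.8880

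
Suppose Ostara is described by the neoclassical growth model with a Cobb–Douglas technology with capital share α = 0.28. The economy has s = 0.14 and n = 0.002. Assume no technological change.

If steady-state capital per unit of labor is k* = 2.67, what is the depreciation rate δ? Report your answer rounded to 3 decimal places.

At the steady state, Δk = 0, so s·k^α = (n + δ)·k.
So s / (n + δ) = (k*)^(1−α) = 2.67^0.72 = 2.0281.
Therefore n + δ = s / 2.0281 = 0.14 / 2.0281 = 0.0690, so δ = 0.0690 − 0.002 = 0.0670.

δ ≈ 0.067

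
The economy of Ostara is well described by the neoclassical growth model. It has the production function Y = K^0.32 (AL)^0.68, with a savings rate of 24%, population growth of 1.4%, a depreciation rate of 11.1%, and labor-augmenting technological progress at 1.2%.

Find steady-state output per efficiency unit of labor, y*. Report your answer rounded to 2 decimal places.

In steady state, investment equals break-even investment: s·k^α = (n + g + δ)·k.
Dividing both sides by k: k^(1−α) = s / (n + g + δ).
k^0.68 = 0.24 / (0.014 + 0.012 + 0.111) = 0.24 / 0.137 = 1.7518
k* = 1.7518^(1/0.68) ≈ 2.2807
y* = (k*)^α = 2.2807^0.32 ≈ 1.3019

y* = 1.30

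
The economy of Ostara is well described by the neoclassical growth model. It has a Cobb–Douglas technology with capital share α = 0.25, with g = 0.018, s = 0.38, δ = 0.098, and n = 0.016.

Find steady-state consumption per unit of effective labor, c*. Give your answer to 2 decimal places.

c* ≈ 0.88

In steady state, investment equals break-even investment: s·k^α = (n + g + δ)·k.
Dividing both sides by k: k^(1−α) = s / (n + g + δ).
k^0.75 = 0.38 / (0.016 + 0.018 + 0.098) = 0.38 / 0.132 = 2.8788
k* = 2.8788^(1/0.75) ≈ 4.0953
y* = (k*)^α = 4.0953^0.25 ≈ 1.4226
c* = (1 − s)·y* = (1 − 0.38) × 1.4226 ≈ 0.8820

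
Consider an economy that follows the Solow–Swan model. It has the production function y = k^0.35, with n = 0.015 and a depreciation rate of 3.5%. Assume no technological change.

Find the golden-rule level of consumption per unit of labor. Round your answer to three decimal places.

c_gold ≈ 1.853

At the golden rule, f'(k) = n + δ, so α·k^(α−1) = n + δ and k_gold = (α/(n + δ))^(1/(1−α)).
k_gold = (0.35/0.050)^(1/0.65) = 7.0000^1.5385 ≈ 19.9610
c_gold = f(k_gold) − (n + δ)·k_gold = 2.8514 − 0.050×19.9610 ≈ 1.8534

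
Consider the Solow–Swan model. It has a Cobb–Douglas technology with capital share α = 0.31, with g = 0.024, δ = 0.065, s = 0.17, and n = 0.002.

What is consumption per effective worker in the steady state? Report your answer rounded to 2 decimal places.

c* ≈ 1.10

In steady state, investment equals break-even investment: s·k^α = (n + g + δ)·k.
Rearranging, k^(1−α) = s / (n + g + δ).
k^0.69 = 0.17 / (0.002 + 0.024 + 0.065) = 0.17 / 0.091 = 1.8681
k* = 1.8681^(1/0.69) ≈ 2.4736
y* = (k*)^α = 2.4736^0.31 ≈ 1.3241
c* = (1 − s)·y* = (1 − 0.17) × 1.3241 ≈ 1.0990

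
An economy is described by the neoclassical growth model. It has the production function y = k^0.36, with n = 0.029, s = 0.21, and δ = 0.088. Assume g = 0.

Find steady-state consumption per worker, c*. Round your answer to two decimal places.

In steady state, investment equals break-even investment: s·k^α = (n + δ)·k.
Rearranging, k^(1−α) = s / (n + δ).
k^0.64 = 0.21 / (0.029 + 0.088) = 0.21 / 0.117 = 1.7949
k* = 1.7949^(1/0.64) ≈ 2.4942
y* = (k*)^α = 2.4942^0.36 ≈ 1.3896
c* = (1 − s)·y* = (1 − 0.21) × 1.3896 ≈ 1.0978

c* ≈ 1.10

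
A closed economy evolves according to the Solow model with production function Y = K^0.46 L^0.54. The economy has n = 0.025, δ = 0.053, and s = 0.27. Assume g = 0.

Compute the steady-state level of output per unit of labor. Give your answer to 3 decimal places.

At the steady state, Δk = 0, so s·k^α = (n + δ)·k.
Rearranging, k^(1−α) = s / (n + δ).
k^0.54 = 0.27 / (0.025 + 0.053) = 0.27 / 0.078 = 3.4615
k* = 3.4615^(1/0.54) ≈ 9.9687
y* = (k*)^α = 9.9687^0.46 ≈ 2.8799

y* = 2.880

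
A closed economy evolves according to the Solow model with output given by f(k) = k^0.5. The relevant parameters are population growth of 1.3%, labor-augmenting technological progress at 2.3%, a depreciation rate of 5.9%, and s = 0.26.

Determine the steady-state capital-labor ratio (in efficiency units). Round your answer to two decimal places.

k* = 7.49

At the steady state, Δk = 0, so s·k^α = (n + g + δ)·k.
Rearranging, k^(1−α) = s / (n + g + δ).
k^0.5 = 0.26 / (0.013 + 0.023 + 0.059) = 0.26 / 0.095 = 2.7368
k* = 2.7368^(1/0.5) ≈ 7.4901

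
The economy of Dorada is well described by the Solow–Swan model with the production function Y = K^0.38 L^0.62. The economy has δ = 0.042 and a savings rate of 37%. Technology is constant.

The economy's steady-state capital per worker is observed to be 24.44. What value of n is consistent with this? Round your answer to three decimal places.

At the steady state, Δk = 0, so s·k^α = (n + δ)·k.
So s / (n + δ) = (k*)^(1−α) = 24.44^0.62 = 7.2548.
Therefore n + δ = s / 7.2548 = 0.37 / 7.2548 = 0.0510, so n = 0.0510 − 0.042 = 0.0090.

n ≈ 0.009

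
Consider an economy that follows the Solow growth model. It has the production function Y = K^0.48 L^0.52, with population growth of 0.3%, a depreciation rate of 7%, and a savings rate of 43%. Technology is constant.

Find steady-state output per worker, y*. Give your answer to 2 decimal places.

Steady state requires s·f(k) = (n + δ)·k, i.e. s·k^α = (n + δ)·k.
Dividing both sides by k: k^(1−α) = s / (n + δ).
k^0.52 = 0.43 / (0.003 + 0.070) = 0.43 / 0.073 = 5.8904
k* = 5.8904^(1/0.52) ≈ 30.2725
y* = (k*)^α = 30.2725^0.48 ≈ 5.1393

y* ≈ 5.14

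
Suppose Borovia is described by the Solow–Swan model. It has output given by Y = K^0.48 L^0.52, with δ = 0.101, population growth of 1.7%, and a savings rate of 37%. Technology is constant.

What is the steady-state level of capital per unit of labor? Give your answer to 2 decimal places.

In steady state, investment equals break-even investment: s·k^α = (n + δ)·k.
Dividing both sides by k: k^(1−α) = s / (n + δ).
k^0.52 = 0.37 / (0.017 + 0.101) = 0.37 / 0.118 = 3.1356
k* = 3.1356^(1/0.52) ≈ 9.0046

k* ≈ 9.00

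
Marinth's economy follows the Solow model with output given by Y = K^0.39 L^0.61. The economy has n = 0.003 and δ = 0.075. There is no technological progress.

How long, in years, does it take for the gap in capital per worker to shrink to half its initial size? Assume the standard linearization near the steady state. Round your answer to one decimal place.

Near the steady state the convergence rate is λ = (1 − α)(n + δ).
λ = (1 − 0.39) × 0.078 = 0.61 × 0.078 = 0.04758
Half-life = ln 2 / λ = 0.6931 / 0.04758 ≈ 14.57 years

about 14.6 years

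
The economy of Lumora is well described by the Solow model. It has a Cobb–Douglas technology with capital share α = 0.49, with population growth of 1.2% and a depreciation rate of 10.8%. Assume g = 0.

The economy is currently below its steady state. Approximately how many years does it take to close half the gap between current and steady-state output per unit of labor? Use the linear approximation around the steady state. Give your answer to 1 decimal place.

Near the steady state the convergence rate is λ = (1 − α)(n + δ).
λ = (1 − 0.49) × 0.120 = 0.51 × 0.120 = 0.0612
Half-life = ln 2 / λ = 0.6931 / 0.0612 ≈ 11.33 years

t_½ ≈ 11.3 years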